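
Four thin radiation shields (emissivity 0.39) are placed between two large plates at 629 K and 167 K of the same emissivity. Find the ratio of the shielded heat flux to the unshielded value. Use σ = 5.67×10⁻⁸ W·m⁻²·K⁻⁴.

ratio ≈ 0.200

With N identical shields there are N+1 = 5 gaps in series, each with the same radiative resistance, so the flux falls to 1/(N+1) of its unshielded value.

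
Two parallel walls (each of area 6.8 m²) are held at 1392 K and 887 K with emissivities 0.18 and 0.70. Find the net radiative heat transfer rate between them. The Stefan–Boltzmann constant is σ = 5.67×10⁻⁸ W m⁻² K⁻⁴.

For two large parallel gray plates, q = σ(T₁⁴ − T₂⁴) / (1/ε₁ + 1/ε₂ − 1).
1/ε₁ + 1/ε₂ − 1 = 1/0.18 + 1/0.70 − 1 = 5.984.
T₁⁴ − T₂⁴ = 3.75×10^12 − 6.19×10^11 = 3.14×10^12 K⁴.
q = 5.67×10⁻⁸ × 3.14×10^12 / 5.984 = 29700 W/m².
Q = q·A = 29700 × 6.8 = 2.02×10^5 W.

Q ≈ 2.02×10^5 W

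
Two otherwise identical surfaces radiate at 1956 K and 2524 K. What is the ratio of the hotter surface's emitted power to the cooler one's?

P ∝ T⁴, so the ratio is (2524/1956)⁴ = (1.290)⁴ = 2.77.

ratio ≈ 2.77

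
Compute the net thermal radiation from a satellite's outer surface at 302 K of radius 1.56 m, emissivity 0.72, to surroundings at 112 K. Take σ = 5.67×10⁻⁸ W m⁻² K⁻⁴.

A = 4πr² = 4π × (1.56)² = 30.6 m².
Q = εσA(T⁴ − T_s⁴). T⁴ − T_s⁴ = (302)⁴ − (112)⁴ = 8.32×10^9 − 1.57×10^8 = 8.16×10^9 K⁴.
Q = 0.72 × 5.67×10⁻⁸ × 30.6 × 8.16×10^9 = 10200 W.

Q ≈ 10200 W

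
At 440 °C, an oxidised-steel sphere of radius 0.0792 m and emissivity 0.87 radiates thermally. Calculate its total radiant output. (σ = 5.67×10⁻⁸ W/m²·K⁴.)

P ≈ 1000 W

A = 4πr² = 4π × (0.0792)² = 0.0788 m².
440 °C = 713 K.
Stefan–Boltzmann: P = εσAT⁴ = 0.87 × 5.67×10⁻⁸ × 0.0788 × (713)⁴ = 0.87 × 5.67×10⁻⁸ × 0.0788 × 2.58×10^11.
P = 1000 W.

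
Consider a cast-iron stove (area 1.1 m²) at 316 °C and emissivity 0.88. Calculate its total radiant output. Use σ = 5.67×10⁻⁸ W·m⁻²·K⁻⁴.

316 °C = 589 K.
P = εσAT⁴ = 0.88 × 5.67×10⁻⁸ × 1.10 × (589)⁴ = 0.88 × 5.67×10⁻⁸ × 1.10 × 1.20×10^11.
P = 6610 W.

P ≈ 6610 W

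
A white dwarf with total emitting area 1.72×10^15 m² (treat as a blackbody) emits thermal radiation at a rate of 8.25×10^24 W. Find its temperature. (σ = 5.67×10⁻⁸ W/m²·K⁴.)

T ≈ 17100 K

From P = σAT⁴, T = (P / σA)^(1/4) = (8.25×10^24 / (5.67×10⁻⁸ × 1.72×10^15))^(1/4).
T = (8.46×10^16)^(1/4) = 17100 K.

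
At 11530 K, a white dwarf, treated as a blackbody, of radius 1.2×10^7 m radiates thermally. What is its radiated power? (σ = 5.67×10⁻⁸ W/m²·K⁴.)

A = 4πr² = 4π × (1.2×10^7)² = 1.81×10^15 m².
P = σAT⁴ = 5.67×10⁻⁸ × 1.81×10^15 × (11530)⁴ = 5.67×10⁻⁸ × 1.81×10^15 × 1.77×10^16.
P = 1.81×10^24 W.

P ≈ 1.81×10^24 W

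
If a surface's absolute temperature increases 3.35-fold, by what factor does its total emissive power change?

factor ≈ 126

P ∝ T⁴, so the power scales as (3.35)⁴ = 126.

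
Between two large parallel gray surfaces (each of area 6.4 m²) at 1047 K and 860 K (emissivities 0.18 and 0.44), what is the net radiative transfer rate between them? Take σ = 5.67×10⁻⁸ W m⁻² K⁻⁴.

Q ≈ 34800 W

For two large parallel gray plates, q = σ(T₁⁴ − T₂⁴) / (1/ε₁ + 1/ε₂ − 1).
1/ε₁ + 1/ε₂ − 1 = 1/0.18 + 1/0.44 − 1 = 6.828.
T₁⁴ − T₂⁴ = 1.20×10^12 − 5.47×10^11 = 6.55×10^11 K⁴.
q = 5.67×10⁻⁸ × 6.55×10^11 / 6.828 = 5440 W/m².
Q = q·A = 5440 × 6.4 = 34800 W.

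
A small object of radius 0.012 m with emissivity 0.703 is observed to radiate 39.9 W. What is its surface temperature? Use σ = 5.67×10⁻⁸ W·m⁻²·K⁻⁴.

A = 4πr² = 4π × (0.012)² = 1.81×10^-3 m².
From P = εσAT⁴, T = (P / εσA)^(1/4) = (39.9 / (0.703 × 5.67×10⁻⁸ × 1.81×10^-3))^(1/4).
T = (5.53×10^11)^(1/4) = 862 K.

T ≈ 862 K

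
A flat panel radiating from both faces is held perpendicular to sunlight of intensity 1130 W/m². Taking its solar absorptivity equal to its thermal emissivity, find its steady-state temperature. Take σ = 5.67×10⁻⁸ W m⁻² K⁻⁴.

T ≈ 316 K

Absorbed flux αS = emitted flux 2εσT⁴ per unit area; with α = ε this gives T = (S/2σ)^(1/4).
T = (1130 / (2 × 5.67×10⁻⁸))^(1/4) = (9.96×10^9)^(1/4).
T = 316 K.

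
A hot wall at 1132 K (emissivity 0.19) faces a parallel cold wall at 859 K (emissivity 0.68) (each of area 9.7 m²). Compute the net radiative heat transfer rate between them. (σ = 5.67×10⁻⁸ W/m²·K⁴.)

For two large parallel gray plates, q = σ(T₁⁴ − T₂⁴) / (1/ε₁ + 1/ε₂ − 1).
1/ε₁ + 1/ε₂ − 1 = 1/0.19 + 1/0.68 − 1 = 5.734.
T₁⁴ − T₂⁴ = 1.64×10^12 − 5.44×10^11 = 1.10×10^12 K⁴.
q = 5.67×10⁻⁸ × 1.10×10^12 / 5.734 = 10900 W/m².
Q = q·A = 10900 × 9.7 = 1.05×10^5 W.

Q ≈ 1.05×10^5 W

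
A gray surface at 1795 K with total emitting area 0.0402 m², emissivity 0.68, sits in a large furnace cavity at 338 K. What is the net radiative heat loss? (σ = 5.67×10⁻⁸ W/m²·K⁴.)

Q = εσA(T⁴ − T_s⁴). T⁴ − T_s⁴ = (1795)⁴ − (338)⁴ = 1.04×10^13 − 1.31×10^10 = 1.04×10^13 K⁴.
Q = 0.68 × 5.67×10⁻⁸ × 0.0402 × 1.04×10^13 = 16100 W.

Q ≈ 16100 W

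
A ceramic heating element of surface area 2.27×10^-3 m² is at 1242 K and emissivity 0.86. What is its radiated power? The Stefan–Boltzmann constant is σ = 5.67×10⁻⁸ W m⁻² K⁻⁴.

P ≈ 263 W

Stefan–Boltzmann: P = εσAT⁴ = 0.86 × 5.67×10⁻⁸ × 2.27×10^-3 × (1242)⁴ = 0.86 × 5.67×10⁻⁸ × 2.27×10^-3 × 2.38×10^12.
P = 263 W.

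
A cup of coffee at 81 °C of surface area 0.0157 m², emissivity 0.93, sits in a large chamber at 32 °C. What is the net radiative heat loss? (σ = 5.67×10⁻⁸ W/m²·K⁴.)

Convert: 81 °C = 354 K; 32 °C = 305 K.
Q = εσA(T⁴ − T_s⁴). T⁴ − T_s⁴ = (354)⁴ − (305)⁴ = 1.57×10^10 − 8.65×10^9 = 7.05×10^9 K⁴.
Q = 0.93 × 5.67×10⁻⁸ × 0.0157 × 7.05×10^9 = 5.84 W.

Q ≈ 5.84 W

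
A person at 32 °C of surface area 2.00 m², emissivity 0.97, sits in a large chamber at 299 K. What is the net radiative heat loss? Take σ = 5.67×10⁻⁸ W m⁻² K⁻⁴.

Q ≈ 72.7 W

Convert: 32 °C = 305 K.
Q = εσA(T⁴ − T_s⁴). T⁴ − T_s⁴ = (305)⁴ − (299)⁴ = 8.65×10^9 − 7.99×10^9 = 6.61×10^8 K⁴.
Q = 0.97 × 5.67×10⁻⁸ × 2.00 × 6.61×10^8 = 72.7 W.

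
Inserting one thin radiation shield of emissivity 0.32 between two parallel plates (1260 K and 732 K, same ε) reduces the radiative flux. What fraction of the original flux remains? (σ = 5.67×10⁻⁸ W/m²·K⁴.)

ratio ≈ 0.500

With N identical shields there are N+1 = 2 gaps in series, each with the same radiative resistance, so the flux falls to 1/(N+1) of its unshielded value.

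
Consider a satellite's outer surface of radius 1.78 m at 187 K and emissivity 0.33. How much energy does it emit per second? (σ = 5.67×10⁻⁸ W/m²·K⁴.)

A = 4πr² = 4π × (1.78)² = 39.8 m².
Stefan–Boltzmann: P = εσAT⁴ = 0.33 × 5.67×10⁻⁸ × 39.8 × (187)⁴ = 0.33 × 5.67×10⁻⁸ × 39.8 × 1.22×10^9.
P = 911 W.

P ≈ 911 W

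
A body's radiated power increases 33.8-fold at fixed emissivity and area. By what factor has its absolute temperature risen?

P ∝ T⁴ ⇒ T ∝ P^(1/4), so T scales by (33.8)^(1/4) = 2.41.

factor ≈ 2.41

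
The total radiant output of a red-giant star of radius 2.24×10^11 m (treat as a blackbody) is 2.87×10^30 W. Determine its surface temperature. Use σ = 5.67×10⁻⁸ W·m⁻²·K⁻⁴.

A = 4πr² = 4π × (2.24×10^11)² = 6.31×10^23 m².
From P = σAT⁴, T = (P / σA)^(1/4) = (2.87×10^30 / (5.67×10⁻⁸ × 6.31×10^23))^(1/4).
T = (8.03×10^13)^(1/4) = 2990 K.

T ≈ 2990 K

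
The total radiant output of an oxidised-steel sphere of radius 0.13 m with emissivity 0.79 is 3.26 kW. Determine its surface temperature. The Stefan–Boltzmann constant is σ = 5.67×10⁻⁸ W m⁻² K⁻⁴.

T ≈ 765 K

A = 4πr² = 4π × (0.13)² = 0.212 m².
From P = εσAT⁴, T = (P / εσA)^(1/4) = (3260 / (0.79 × 5.67×10⁻⁸ × 0.212))^(1/4).
T = (3.43×10^11)^(1/4) = 765 K.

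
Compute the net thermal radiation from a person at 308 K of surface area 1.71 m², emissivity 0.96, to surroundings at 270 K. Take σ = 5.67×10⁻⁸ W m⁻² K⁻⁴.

Q ≈ 343 W

Q = εσA(T⁴ − T_s⁴). T⁴ − T_s⁴ = (308)⁴ − (270)⁴ = 9.00×10^9 − 5.31×10^9 = 3.68×10^9 K⁴.
Q = 0.96 × 5.67×10⁻⁸ × 1.71 × 3.68×10^9 = 343 W.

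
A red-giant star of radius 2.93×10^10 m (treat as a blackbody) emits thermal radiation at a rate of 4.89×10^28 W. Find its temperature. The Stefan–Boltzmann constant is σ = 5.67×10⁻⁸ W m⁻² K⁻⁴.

A = 4πr² = 4π × (2.93×10^10)² = 1.08×10^22 m².
From P = σAT⁴, T = (P / σA)^(1/4) = (4.89×10^28 / (5.67×10⁻⁸ × 1.08×10^22))^(1/4).
T = (7.99×10^13)^(1/4) = 2990 K.

T ≈ 2990 K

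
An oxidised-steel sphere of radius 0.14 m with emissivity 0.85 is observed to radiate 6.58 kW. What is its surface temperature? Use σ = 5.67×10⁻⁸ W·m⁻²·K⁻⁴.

T ≈ 863 K

A = 4πr² = 4π × (0.14)² = 0.246 m².
From P = εσAT⁴, T = (P / εσA)^(1/4) = (6580 / (0.85 × 5.67×10⁻⁸ × 0.246))^(1/4).
T = (5.54×10^11)^(1/4) = 863 K.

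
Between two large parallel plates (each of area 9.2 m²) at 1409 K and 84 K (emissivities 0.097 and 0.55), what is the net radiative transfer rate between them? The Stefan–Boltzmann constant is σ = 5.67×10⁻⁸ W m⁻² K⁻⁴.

Q ≈ 1.85×10^5 W

For two large parallel gray plates, q = σ(T₁⁴ − T₂⁴) / (1/ε₁ + 1/ε₂ − 1).
1/ε₁ + 1/ε₂ − 1 = 1/0.097 + 1/0.55 − 1 = 11.13.
T₁⁴ − T₂⁴ = 3.94×10^12 − 4.98×10^7 = 3.94×10^12 K⁴.
q = 5.67×10⁻⁸ × 3.94×10^12 / 11.13 = 20100 W/m².
Q = q·A = 20100 × 9.2 = 1.85×10^5 W.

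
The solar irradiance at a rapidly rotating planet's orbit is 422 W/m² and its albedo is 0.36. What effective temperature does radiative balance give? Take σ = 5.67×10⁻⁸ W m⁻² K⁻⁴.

Power absorbed = (1−a)S·πR²; power emitted = 4πR²σT⁴. Equating and cancelling πR²:
T = ((1−a)S / 4σ)^(1/4) = (270 / (4 × 5.67×10⁻⁸))^(1/4) = (1.19×10^9)^(1/4).
T = 186 K.

T ≈ 186 K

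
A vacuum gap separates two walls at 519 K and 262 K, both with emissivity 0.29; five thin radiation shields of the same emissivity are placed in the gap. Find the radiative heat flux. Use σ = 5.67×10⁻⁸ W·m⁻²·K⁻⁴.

q ≈ 109 W/m²

Each of the 6 gaps contributes resistance (2/ε − 1) = 2/0.29 − 1 = 5.897; total = 35.38.
q = σ(T₁⁴ − T₂⁴) / 35.38 = 5.67×10⁻⁸ × 6.78×10^10 / 35.38 = 109 W/m².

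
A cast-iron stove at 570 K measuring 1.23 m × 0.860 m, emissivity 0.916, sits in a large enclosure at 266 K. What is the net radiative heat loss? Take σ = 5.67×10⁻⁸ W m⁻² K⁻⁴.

Q ≈ 5520 W

A = 1.23 × 0.860 = 1.06 m².
Q = εσA(T⁴ − T_s⁴). T⁴ − T_s⁴ = (570)⁴ − (266)⁴ = 1.06×10^11 − 5.01×10^9 = 1.01×10^11 K⁴.
Q = 0.916 × 5.67×10⁻⁸ × 1.06 × 1.01×10^11 = 5520 W.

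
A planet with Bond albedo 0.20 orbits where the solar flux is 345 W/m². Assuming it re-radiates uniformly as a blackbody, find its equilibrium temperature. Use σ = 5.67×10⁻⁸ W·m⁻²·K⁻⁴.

T ≈ 187 K

Power absorbed = (1−a)S·πR²; power emitted = 4πR²σT⁴. Equating and cancelling πR²:
T = ((1−a)S / 4σ)^(1/4) = (276 / (4 × 5.67×10⁻⁸))^(1/4) = (1.22×10^9)^(1/4).
T = 187 K.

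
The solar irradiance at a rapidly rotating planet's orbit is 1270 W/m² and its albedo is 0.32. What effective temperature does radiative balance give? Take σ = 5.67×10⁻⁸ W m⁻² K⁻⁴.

T ≈ 248 K

Power absorbed = (1−a)S·πR²; power emitted = 4πR²σT⁴. Equating and cancelling πR²:
T = ((1−a)S / 4σ)^(1/4) = (864 / (4 × 5.67×10⁻⁸))^(1/4) = (3.81×10^9)^(1/4).
T = 248 K.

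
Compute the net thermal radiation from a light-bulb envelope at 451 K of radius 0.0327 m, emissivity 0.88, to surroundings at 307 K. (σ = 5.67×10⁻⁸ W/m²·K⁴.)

Q ≈ 21.8 W

A = 4πr² = 4π × (0.0327)² = 0.0134 m².
Q = εσA(T⁴ − T_s⁴). T⁴ − T_s⁴ = (451)⁴ − (307)⁴ = 4.14×10^10 − 8.88×10^9 = 3.25×10^10 K⁴.
Q = 0.88 × 5.67×10⁻⁸ × 0.0134 × 3.25×10^10 = 21.8 W.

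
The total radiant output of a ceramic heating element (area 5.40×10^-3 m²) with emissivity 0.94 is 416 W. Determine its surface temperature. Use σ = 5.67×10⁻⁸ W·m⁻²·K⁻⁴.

From P = εσAT⁴, T = (P / εσA)^(1/4) = (416 / (0.94 × 5.67×10⁻⁸ × 5.40×10^-3))^(1/4).
T = (1.45×10^12)^(1/4) = 1100 K.

T ≈ 1100 K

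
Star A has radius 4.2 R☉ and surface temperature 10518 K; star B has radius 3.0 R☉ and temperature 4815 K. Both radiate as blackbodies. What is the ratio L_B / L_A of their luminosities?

L_B/L_A ≈ 0.0224

L = 4πR²σT⁴ ∝ R²T⁴, so L_B/L_A = (3.0/4.2)² × (4815/10518)⁴ = 0.510 × 0.0439 = 0.0224.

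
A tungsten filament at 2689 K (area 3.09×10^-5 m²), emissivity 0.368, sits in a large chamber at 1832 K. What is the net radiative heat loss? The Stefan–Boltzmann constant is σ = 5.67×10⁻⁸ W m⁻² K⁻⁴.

Q = εσA(T⁴ − T_s⁴). T⁴ − T_s⁴ = (2689)⁴ − (1832)⁴ = 5.23×10^13 − 1.13×10^13 = 4.10×10^13 K⁴.
Q = 0.368 × 5.67×10⁻⁸ × 3.09×10^-5 × 4.10×10^13 = 26.4 W.

Q ≈ 26.4 W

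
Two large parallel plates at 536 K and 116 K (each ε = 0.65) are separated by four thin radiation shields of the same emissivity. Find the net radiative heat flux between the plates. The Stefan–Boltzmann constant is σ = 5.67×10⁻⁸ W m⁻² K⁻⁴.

q ≈ 450 W/m²

Each of the 5 gaps contributes resistance (2/ε − 1) = 2/0.65 − 1 = 2.077; total = 10.38.
q = σ(T₁⁴ − T₂⁴) / 10.38 = 5.67×10⁻⁸ × 8.24×10^10 / 10.38 = 450 W/m².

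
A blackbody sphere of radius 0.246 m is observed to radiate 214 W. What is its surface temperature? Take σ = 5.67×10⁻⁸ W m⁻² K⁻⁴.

T ≈ 265 K

A = 4πr² = 4π × (0.246)² = 0.760 m².
From P = σAT⁴, T = (P / σA)^(1/4) = (214 / (5.67×10⁻⁸ × 0.760))^(1/4).
T = (4.96×10^9)^(1/4) = 265 K.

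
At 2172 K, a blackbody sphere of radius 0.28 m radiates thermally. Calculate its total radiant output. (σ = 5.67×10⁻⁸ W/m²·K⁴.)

A = 4πr² = 4π × (0.28)² = 0.985 m².
P = σAT⁴ = 5.67×10⁻⁸ × 0.985 × (2172)⁴ = 5.67×10⁻⁸ × 0.985 × 2.23×10^13.
P = 1.24×10^6 W.

P ≈ 1.24×10^6 W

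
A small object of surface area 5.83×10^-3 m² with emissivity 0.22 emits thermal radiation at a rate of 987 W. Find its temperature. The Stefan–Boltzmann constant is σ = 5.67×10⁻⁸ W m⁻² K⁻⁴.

T ≈ 1920 K

From P = εσAT⁴, T = (P / εσA)^(1/4) = (987 / (0.22 × 5.67×10⁻⁸ × 5.83×10^-3))^(1/4).
T = (1.36×10^13)^(1/4) = 1920 K.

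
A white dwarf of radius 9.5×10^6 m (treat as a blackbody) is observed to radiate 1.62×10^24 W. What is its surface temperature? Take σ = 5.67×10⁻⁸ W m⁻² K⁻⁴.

T ≈ 12600 K

A = 4πr² = 4π × (9.5×10^6)² = 1.13×10^15 m².
From P = σAT⁴, T = (P / σA)^(1/4) = (1.62×10^24 / (5.67×10⁻⁸ × 1.13×10^15))^(1/4).
T = (2.52×10^16)^(1/4) = 12600 K.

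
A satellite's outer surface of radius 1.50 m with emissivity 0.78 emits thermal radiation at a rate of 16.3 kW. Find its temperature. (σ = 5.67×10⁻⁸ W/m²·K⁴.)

A = 4πr² = 4π × (1.50)² = 28.3 m².
From P = εσAT⁴, T = (P / εσA)^(1/4) = (16300 / (0.78 × 5.67×10⁻⁸ × 28.3))^(1/4).
T = (1.30×10^10)^(1/4) = 338 K.

T ≈ 338 K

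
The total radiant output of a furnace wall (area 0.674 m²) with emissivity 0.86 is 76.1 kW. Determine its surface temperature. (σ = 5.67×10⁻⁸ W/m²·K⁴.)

T ≈ 1230 K

From P = εσAT⁴, T = (P / εσA)^(1/4) = (76100 / (0.86 × 5.67×10⁻⁸ × 0.674))^(1/4).
T = (2.32×10^12)^(1/4) = 1230 K.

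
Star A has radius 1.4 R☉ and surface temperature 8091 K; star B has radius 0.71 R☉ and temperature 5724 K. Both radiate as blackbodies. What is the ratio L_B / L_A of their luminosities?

L_B/L_A ≈ 0.0644

L = 4πR²σT⁴ ∝ R²T⁴, so L_B/L_A = (0.71/1.4)² × (5724/8091)⁴ = 0.257 × 0.250 = 0.0644.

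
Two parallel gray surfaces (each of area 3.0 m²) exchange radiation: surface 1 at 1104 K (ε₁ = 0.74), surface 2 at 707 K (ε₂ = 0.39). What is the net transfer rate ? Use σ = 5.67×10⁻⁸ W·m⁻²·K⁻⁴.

For two large parallel gray plates, q = σ(T₁⁴ − T₂⁴) / (1/ε₁ + 1/ε₂ − 1).
1/ε₁ + 1/ε₂ − 1 = 1/0.74 + 1/0.39 − 1 = 2.915.
T₁⁴ − T₂⁴ = 1.49×10^12 − 2.50×10^11 = 1.24×10^12 K⁴.
q = 5.67×10⁻⁸ × 1.24×10^12 / 2.915 = 24000 W/m².
Q = q·A = 24000 × 3.0 = 72100 W.

Q ≈ 72100 W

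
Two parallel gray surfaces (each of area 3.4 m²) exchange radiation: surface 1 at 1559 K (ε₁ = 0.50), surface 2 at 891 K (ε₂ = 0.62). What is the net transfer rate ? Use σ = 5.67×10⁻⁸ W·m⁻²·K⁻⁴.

For two large parallel gray plates, q = σ(T₁⁴ − T₂⁴) / (1/ε₁ + 1/ε₂ − 1).
1/ε₁ + 1/ε₂ − 1 = 1/0.50 + 1/0.62 − 1 = 2.613.
T₁⁴ − T₂⁴ = 5.91×10^12 − 6.30×10^11 = 5.28×10^12 K⁴.
q = 5.67×10⁻⁸ × 5.28×10^12 / 2.613 = 1.15×10^5 W/m².
Q = q·A = 1.15×10^5 × 3.4 = 3.89×10^5 W.

Q ≈ 3.89×10^5 W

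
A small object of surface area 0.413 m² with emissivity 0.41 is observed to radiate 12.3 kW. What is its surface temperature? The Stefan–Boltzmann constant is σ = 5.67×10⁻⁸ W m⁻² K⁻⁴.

From P = εσAT⁴, T = (P / εσA)^(1/4) = (12300 / (0.41 × 5.67×10⁻⁸ × 0.413))^(1/4).
T = (1.28×10^12)^(1/4) = 1060 K.

T ≈ 1060 K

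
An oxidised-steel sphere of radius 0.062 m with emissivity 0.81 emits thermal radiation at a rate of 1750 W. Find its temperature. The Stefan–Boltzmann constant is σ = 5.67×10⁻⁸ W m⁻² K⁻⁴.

A = 4πr² = 4π × (0.062)² = 0.0483 m².
From P = εσAT⁴, T = (P / εσA)^(1/4) = (1750 / (0.81 × 5.67×10⁻⁸ × 0.0483))^(1/4).
T = (7.89×10^11)^(1/4) = 942 K.

T ≈ 942 K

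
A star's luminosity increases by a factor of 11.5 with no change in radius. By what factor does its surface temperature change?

P ∝ T⁴ ⇒ T ∝ P^(1/4), so T scales by (11.5)^(1/4) = 1.84.

factor ≈ 1.84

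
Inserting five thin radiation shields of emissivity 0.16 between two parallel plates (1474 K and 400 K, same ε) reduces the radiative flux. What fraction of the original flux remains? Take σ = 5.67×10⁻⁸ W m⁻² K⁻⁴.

ratio ≈ 0.167

With N identical shields there are N+1 = 6 gaps in series, each with the same radiative resistance, so the flux falls to 1/(N+1) of its unshielded value.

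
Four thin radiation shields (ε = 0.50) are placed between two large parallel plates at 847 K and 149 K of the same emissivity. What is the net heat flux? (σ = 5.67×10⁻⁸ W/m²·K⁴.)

q ≈ 1940 W/m²

Each of the 5 gaps contributes resistance (2/ε − 1) = 2/0.50 − 1 = 3.000; total = 15.00.
q = σ(T₁⁴ − T₂⁴) / 15.00 = 5.67×10⁻⁸ × 5.14×10^11 / 15.00 = 1940 W/m².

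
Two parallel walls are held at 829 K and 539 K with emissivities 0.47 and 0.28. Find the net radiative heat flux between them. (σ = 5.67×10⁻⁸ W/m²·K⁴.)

q ≈ 4680 W/m²

For two large parallel gray plates, q = σ(T₁⁴ − T₂⁴) / (1/ε₁ + 1/ε₂ − 1).
1/ε₁ + 1/ε₂ − 1 = 1/0.47 + 1/0.28 − 1 = 4.699.
T₁⁴ − T₂⁴ = 4.72×10^11 − 8.44×10^10 = 3.88×10^11 K⁴.
q = 5.67×10⁻⁸ × 3.88×10^11 / 4.699 = 4680 W/m².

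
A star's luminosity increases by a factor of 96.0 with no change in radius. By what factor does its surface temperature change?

factor ≈ 3.13

P ∝ T⁴ ⇒ T ∝ P^(1/4), so T scales by (96.0)^(1/4) = 3.13.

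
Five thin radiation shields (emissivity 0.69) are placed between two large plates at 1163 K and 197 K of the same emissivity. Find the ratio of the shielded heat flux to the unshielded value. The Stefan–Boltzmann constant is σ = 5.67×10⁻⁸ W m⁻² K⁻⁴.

With N identical shields there are N+1 = 6 gaps in series, each with the same radiative resistance, so the flux falls to 1/(N+1) of its unshielded value.

ratio ≈ 0.167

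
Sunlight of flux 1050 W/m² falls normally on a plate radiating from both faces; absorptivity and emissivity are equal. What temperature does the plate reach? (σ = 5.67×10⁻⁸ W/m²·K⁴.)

T ≈ 310 K

Absorbed flux αS = emitted flux 2εσT⁴ per unit area; with α = ε this gives T = (S/2σ)^(1/4).
T = (1050 / (2 × 5.67×10⁻⁸))^(1/4) = (9.26×10^9)^(1/4).
T = 310 K.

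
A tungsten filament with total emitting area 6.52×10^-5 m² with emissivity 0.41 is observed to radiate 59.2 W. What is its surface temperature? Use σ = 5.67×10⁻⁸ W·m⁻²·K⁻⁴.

From P = εσAT⁴, T = (P / εσA)^(1/4) = (59.2 / (0.41 × 5.67×10⁻⁸ × 6.52×10^-5))^(1/4).
T = (3.91×10^13)^(1/4) = 2500 K.

T ≈ 2500 K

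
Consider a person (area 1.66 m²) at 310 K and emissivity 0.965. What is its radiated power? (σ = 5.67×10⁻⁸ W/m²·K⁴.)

Stefan–Boltzmann: P = εσAT⁴ = 0.965 × 5.67×10⁻⁸ × 1.66 × (310)⁴ = 0.965 × 5.67×10⁻⁸ × 1.66 × 9.24×10^9.
P = 839 W.

P ≈ 839 W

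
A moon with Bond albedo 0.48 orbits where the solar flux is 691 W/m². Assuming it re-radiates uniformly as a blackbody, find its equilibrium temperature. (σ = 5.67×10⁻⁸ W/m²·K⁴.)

T ≈ 200 K

Power absorbed = (1−a)S·πR²; power emitted = 4πR²σT⁴. Equating and cancelling πR²:
T = ((1−a)S / 4σ)^(1/4) = (359 / (4 × 5.67×10⁻⁸))^(1/4) = (1.58×10^9)^(1/4).
T = 200 K.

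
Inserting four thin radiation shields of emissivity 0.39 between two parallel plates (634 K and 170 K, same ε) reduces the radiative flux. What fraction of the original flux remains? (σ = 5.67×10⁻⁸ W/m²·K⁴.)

ratio ≈ 0.200

With N identical shields there are N+1 = 5 gaps in series, each with the same radiative resistance, so the flux falls to 1/(N+1) of its unshielded value.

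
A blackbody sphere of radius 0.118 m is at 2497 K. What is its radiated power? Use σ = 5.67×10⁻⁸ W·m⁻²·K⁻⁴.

P ≈ 3.86×10^5 W

A = 4πr² = 4π × (0.118)² = 0.175 m².
P = σAT⁴ = 5.67×10⁻⁸ × 0.175 × (2497)⁴ = 5.67×10⁻⁸ × 0.175 × 3.89×10^13.
P = 3.86×10^5 W.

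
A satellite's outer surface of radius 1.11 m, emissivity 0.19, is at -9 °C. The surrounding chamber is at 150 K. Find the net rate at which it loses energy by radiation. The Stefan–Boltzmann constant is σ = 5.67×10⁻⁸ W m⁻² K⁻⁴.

A = 4πr² = 4π × (1.11)² = 15.5 m².
Convert: -9 °C = 264 K.
Q = εσA(T⁴ − T_s⁴). T⁴ − T_s⁴ = (264)⁴ − (150)⁴ = 4.86×10^9 − 5.06×10^8 = 4.35×10^9 K⁴.
Q = 0.19 × 5.67×10⁻⁸ × 15.5 × 4.35×10^9 = 726 W.

Q ≈ 726 W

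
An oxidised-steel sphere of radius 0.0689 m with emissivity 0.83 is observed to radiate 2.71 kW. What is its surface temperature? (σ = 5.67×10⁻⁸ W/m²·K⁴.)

T ≈ 991 K

A = 4πr² = 4π × (0.0689)² = 0.0597 m².
From P = εσAT⁴, T = (P / εσA)^(1/4) = (2710 / (0.83 × 5.67×10⁻⁸ × 0.0597))^(1/4).
T = (9.65×10^11)^(1/4) = 991 K.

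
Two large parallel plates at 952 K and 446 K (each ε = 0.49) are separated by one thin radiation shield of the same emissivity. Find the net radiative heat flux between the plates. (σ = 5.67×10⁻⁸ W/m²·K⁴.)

q ≈ 7190 W/m²

Each of the 2 gaps contributes resistance (2/ε − 1) = 2/0.49 − 1 = 3.082; total = 6.163.
q = σ(T₁⁴ − T₂⁴) / 6.163 = 5.67×10⁻⁸ × 7.82×10^11 / 6.163 = 7190 W/m².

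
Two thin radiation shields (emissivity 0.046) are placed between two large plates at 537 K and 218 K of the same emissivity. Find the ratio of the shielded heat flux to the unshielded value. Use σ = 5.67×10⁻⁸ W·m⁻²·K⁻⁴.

With N identical shields there are N+1 = 3 gaps in series, each with the same radiative resistance, so the flux falls to 1/(N+1) of its unshielded value.

ratio ≈ 0.333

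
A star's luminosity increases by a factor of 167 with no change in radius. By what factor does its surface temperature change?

P ∝ T⁴ ⇒ T ∝ P^(1/4), so T scales by (167)^(1/4) = 3.59.

factor ≈ 3.59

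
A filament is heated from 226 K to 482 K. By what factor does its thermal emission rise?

P ∝ T⁴, so the ratio is (482/226)⁴ = (2.133)⁴ = 20.7.

ratio ≈ 20.7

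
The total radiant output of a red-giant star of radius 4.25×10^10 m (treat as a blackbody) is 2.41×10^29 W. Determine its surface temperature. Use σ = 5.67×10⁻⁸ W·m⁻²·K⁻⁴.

A = 4πr² = 4π × (4.25×10^10)² = 2.27×10^22 m².
From P = σAT⁴, T = (P / σA)^(1/4) = (2.41×10^29 / (5.67×10⁻⁸ × 2.27×10^22))^(1/4).
T = (1.87×10^14)^(1/4) = 3700 K.

T ≈ 3700 K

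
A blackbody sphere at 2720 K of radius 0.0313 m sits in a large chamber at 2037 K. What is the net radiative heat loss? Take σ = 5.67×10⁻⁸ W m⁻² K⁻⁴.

A = 4πr² = 4π × (0.0313)² = 0.0123 m².
Q = σA(T⁴ − T_s⁴). T⁴ − T_s⁴ = (2720)⁴ − (2037)⁴ = 5.47×10^13 − 1.72×10^13 = 3.75×10^13 K⁴.
Q = 5.67×10⁻⁸ × 0.0123 × 3.75×10^13 = 26200 W.

Q ≈ 26200 W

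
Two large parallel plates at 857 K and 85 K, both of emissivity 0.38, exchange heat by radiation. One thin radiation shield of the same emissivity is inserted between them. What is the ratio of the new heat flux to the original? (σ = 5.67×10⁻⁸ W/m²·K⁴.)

With N identical shields there are N+1 = 2 gaps in series, each with the same radiative resistance, so the flux falls to 1/(N+1) of its unshielded value.

ratio ≈ 0.500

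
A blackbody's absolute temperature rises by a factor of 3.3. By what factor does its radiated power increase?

P ∝ T⁴, so the power scales as (3.3)⁴ = 119.

factor ≈ 119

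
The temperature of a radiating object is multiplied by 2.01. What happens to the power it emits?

P ∝ T⁴, so the power scales as (2.01)⁴ = 16.3.

factor ≈ 16.3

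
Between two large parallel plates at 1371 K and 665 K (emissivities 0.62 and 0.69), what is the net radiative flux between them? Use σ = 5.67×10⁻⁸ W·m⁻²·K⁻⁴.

q ≈ 91800 W/m²

For two large parallel gray plates, q = σ(T₁⁴ − T₂⁴) / (1/ε₁ + 1/ε₂ − 1).
1/ε₁ + 1/ε₂ − 1 = 1/0.62 + 1/0.69 − 1 = 2.062.
T₁⁴ − T₂⁴ = 3.53×10^12 − 1.96×10^11 = 3.34×10^12 K⁴.
q = 5.67×10⁻⁸ × 3.34×10^12 / 2.062 = 91800 W/m².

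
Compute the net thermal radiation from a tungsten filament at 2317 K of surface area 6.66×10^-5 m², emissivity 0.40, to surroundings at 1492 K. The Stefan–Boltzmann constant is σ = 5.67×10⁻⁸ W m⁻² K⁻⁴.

Q = εσA(T⁴ − T_s⁴). T⁴ − T_s⁴ = (2317)⁴ − (1492)⁴ = 2.88×10^13 − 4.96×10^12 = 2.39×10^13 K⁴.
Q = 0.40 × 5.67×10⁻⁸ × 6.66×10^-5 × 2.39×10^13 = 36.0 W.

Q ≈ 36.0 W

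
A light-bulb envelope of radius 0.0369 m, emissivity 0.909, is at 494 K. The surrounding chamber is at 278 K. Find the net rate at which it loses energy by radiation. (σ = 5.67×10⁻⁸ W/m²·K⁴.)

A = 4πr² = 4π × (0.0369)² = 0.0171 m².
Q = εσA(T⁴ − T_s⁴). T⁴ − T_s⁴ = (494)⁴ − (278)⁴ = 5.96×10^10 − 5.97×10^9 = 5.36×10^10 K⁴.
Q = 0.909 × 5.67×10⁻⁸ × 0.0171 × 5.36×10^10 = 47.3 W.

Q ≈ 47.3 W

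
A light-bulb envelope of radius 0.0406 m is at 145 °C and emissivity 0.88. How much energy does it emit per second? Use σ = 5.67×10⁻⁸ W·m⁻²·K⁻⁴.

P ≈ 31.6 W

A = 4πr² = 4π × (0.0406)² = 0.0207 m².
145 °C = 418 K.
Stefan–Boltzmann: P = εσAT⁴ = 0.88 × 5.67×10⁻⁸ × 0.0207 × (418)⁴ = 0.88 × 5.67×10⁻⁸ × 0.0207 × 3.05×10^10.
P = 31.6 W.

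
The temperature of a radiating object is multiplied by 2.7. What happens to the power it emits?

factor ≈ 53.1

P ∝ T⁴, so the power scales as (2.7)⁴ = 53.1.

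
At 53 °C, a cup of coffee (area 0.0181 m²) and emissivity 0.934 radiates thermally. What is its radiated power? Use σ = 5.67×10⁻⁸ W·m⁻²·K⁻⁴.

53 °C = 326 K.
Stefan–Boltzmann: P = εσAT⁴ = 0.934 × 5.67×10⁻⁸ × 0.0181 × (326)⁴ = 0.934 × 5.67×10⁻⁸ × 0.0181 × 1.13×10^10.
P = 10.8 W.

P ≈ 10.8 W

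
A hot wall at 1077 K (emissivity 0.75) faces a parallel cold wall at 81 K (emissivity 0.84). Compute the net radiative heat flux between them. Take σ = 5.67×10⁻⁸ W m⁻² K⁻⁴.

q ≈ 50100 W/m²

For two large parallel gray plates, q = σ(T₁⁴ − T₂⁴) / (1/ε₁ + 1/ε₂ − 1).
1/ε₁ + 1/ε₂ − 1 = 1/0.75 + 1/0.84 − 1 = 1.524.
T₁⁴ − T₂⁴ = 1.35×10^12 − 4.30×10^7 = 1.35×10^12 K⁴.
q = 5.67×10⁻⁸ × 1.35×10^12 / 1.524 = 50100 W/m².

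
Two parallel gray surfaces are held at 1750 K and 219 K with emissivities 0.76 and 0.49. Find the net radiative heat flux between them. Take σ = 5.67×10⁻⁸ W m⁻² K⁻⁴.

q ≈ 2.26×10^5 W/m²

For two large parallel gray plates, q = σ(T₁⁴ − T₂⁴) / (1/ε₁ + 1/ε₂ − 1).
1/ε₁ + 1/ε₂ − 1 = 1/0.76 + 1/0.49 − 1 = 2.357.
T₁⁴ − T₂⁴ = 9.38×10^12 − 2.30×10^9 = 9.38×10^12 K⁴.
q = 5.67×10⁻⁸ × 9.38×10^12 / 2.357 = 2.26×10^5 W/m².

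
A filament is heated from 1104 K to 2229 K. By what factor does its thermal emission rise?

ratio ≈ 16.6

P ∝ T⁴, so the ratio is (2229/1104)⁴ = (2.019)⁴ = 16.6.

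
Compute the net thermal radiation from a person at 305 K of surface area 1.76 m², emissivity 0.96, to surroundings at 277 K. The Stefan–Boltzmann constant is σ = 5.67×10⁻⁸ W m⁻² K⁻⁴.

Q = εσA(T⁴ − T_s⁴). T⁴ − T_s⁴ = (305)⁴ − (277)⁴ = 8.65×10^9 − 5.89×10^9 = 2.77×10^9 K⁴.
Q = 0.96 × 5.67×10⁻⁸ × 1.76 × 2.77×10^9 = 265 W.

Q ≈ 265 W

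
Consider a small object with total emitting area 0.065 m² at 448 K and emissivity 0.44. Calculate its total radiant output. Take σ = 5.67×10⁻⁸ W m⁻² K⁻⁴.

P ≈ 65.3 W

Stefan–Boltzmann: P = εσAT⁴ = 0.44 × 5.67×10⁻⁸ × 0.0650 × (448)⁴ = 0.44 × 5.67×10⁻⁸ × 0.0650 × 4.03×10^10.
P = 65.3 W.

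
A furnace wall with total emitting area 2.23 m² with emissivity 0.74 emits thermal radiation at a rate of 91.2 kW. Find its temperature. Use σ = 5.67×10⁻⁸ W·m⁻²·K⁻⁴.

T ≈ 994 K

From P = εσAT⁴, T = (P / εσA)^(1/4) = (91200 / (0.74 × 5.67×10⁻⁸ × 2.23))^(1/4).
T = (9.75×10^11)^(1/4) = 994 K.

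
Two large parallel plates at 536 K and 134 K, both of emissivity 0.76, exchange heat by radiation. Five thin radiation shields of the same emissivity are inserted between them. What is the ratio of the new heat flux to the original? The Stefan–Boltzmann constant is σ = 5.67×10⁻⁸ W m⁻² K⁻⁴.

ratio ≈ 0.167

With N identical shields there are N+1 = 6 gaps in series, each with the same radiative resistance, so the flux falls to 1/(N+1) of its unshielded value.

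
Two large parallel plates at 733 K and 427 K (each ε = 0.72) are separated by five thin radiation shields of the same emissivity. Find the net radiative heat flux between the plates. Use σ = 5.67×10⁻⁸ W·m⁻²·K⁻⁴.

Each of the 6 gaps contributes resistance (2/ε − 1) = 2/0.72 − 1 = 1.778; total = 10.67.
q = σ(T₁⁴ − T₂⁴) / 10.67 = 5.67×10⁻⁸ × 2.55×10^11 / 10.67 = 1360 W/m².

q ≈ 1360 W/m²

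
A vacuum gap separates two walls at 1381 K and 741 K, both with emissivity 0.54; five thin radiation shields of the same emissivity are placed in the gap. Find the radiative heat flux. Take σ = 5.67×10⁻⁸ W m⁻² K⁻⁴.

Each of the 6 gaps contributes resistance (2/ε − 1) = 2/0.54 − 1 = 2.704; total = 16.22.
q = σ(T₁⁴ − T₂⁴) / 16.22 = 5.67×10⁻⁸ × 3.34×10^12 / 16.22 = 11700 W/m².

q ≈ 11700 W/m²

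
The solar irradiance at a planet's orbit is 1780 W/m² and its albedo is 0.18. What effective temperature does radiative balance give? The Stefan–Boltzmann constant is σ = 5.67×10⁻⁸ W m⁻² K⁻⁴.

T ≈ 283 K

Power absorbed = (1−a)S·πR²; power emitted = 4πR²σT⁴. Equating and cancelling πR²:
T = ((1−a)S / 4σ)^(1/4) = (1460 / (4 × 5.67×10⁻⁸))^(1/4) = (6.44×10^9)^(1/4).
T = 283 K.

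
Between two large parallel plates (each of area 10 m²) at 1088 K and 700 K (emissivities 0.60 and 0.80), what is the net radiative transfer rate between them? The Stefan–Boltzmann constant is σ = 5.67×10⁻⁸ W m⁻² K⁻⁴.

For two large parallel gray plates, q = σ(T₁⁴ − T₂⁴) / (1/ε₁ + 1/ε₂ − 1).
1/ε₁ + 1/ε₂ − 1 = 1/0.60 + 1/0.80 − 1 = 1.917.
T₁⁴ − T₂⁴ = 1.40×10^12 − 2.40×10^11 = 1.16×10^12 K⁴.
q = 5.67×10⁻⁸ × 1.16×10^12 / 1.917 = 34300 W/m².
Q = q·A = 34300 × 10 = 3.43×10^5 W.

Q ≈ 3.43×10^5 W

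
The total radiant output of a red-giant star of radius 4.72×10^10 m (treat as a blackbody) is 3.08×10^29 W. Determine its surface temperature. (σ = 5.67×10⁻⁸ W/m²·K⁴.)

T ≈ 3730 K

A = 4πr² = 4π × (4.72×10^10)² = 2.80×10^22 m².
From P = σAT⁴, T = (P / σA)^(1/4) = (3.08×10^29 / (5.67×10⁻⁸ × 2.80×10^22))^(1/4).
T = (1.94×10^14)^(1/4) = 3730 K.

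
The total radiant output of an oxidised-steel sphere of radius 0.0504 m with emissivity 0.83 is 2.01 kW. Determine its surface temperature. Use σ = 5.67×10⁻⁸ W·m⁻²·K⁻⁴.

A = 4πr² = 4π × (0.0504)² = 0.0319 m².
From P = εσAT⁴, T = (P / εσA)^(1/4) = (2010 / (0.83 × 5.67×10⁻⁸ × 0.0319))^(1/4).
T = (1.34×10^12)^(1/4) = 1080 K.

T ≈ 1080 K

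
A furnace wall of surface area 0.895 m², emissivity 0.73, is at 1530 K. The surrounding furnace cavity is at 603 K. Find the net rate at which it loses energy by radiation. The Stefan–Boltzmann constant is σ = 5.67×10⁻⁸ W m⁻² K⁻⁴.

Q ≈ 1.98×10^5 W

Q = εσA(T⁴ − T_s⁴). T⁴ − T_s⁴ = (1530)⁴ − (603)⁴ = 5.48×10^12 − 1.32×10^11 = 5.35×10^12 K⁴.
Q = 0.73 × 5.67×10⁻⁸ × 0.895 × 5.35×10^12 = 1.98×10^5 W.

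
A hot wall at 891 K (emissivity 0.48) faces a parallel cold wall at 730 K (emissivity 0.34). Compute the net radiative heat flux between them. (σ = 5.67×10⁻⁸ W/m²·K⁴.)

q ≈ 4880 W/m²

For two large parallel gray plates, q = σ(T₁⁴ − T₂⁴) / (1/ε₁ + 1/ε₂ − 1).
1/ε₁ + 1/ε₂ − 1 = 1/0.48 + 1/0.34 − 1 = 4.025.
T₁⁴ − T₂⁴ = 6.30×10^11 − 2.84×10^11 = 3.46×10^11 K⁴.
q = 5.67×10⁻⁸ × 3.46×10^11 / 4.025 = 4880 W/m².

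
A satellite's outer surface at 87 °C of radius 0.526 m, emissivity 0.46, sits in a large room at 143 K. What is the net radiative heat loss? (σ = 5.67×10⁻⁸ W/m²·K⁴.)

Q ≈ 1490 W

A = 4πr² = 4π × (0.526)² = 3.48 m².
Convert: 87 °C = 360 K.
Q = εσA(T⁴ − T_s⁴). T⁴ − T_s⁴ = (360)⁴ − (143)⁴ = 1.68×10^10 − 4.18×10^8 = 1.64×10^10 K⁴.
Q = 0.46 × 5.67×10⁻⁸ × 3.48 × 1.64×10^10 = 1490 W.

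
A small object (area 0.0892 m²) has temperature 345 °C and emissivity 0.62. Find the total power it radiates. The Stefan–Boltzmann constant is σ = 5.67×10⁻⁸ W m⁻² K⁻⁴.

345 °C = 618 K.
Stefan–Boltzmann: P = εσAT⁴ = 0.62 × 5.67×10⁻⁸ × 0.0892 × (618)⁴ = 0.62 × 5.67×10⁻⁸ × 0.0892 × 1.46×10^11.
P = 457 W.

P ≈ 457 W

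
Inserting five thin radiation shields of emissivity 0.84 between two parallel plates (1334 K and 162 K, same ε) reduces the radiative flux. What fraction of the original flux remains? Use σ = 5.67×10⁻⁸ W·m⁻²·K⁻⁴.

With N identical shields there are N+1 = 6 gaps in series, each with the same radiative resistance, so the flux falls to 1/(N+1) of its unshielded value.

ratio ≈ 0.167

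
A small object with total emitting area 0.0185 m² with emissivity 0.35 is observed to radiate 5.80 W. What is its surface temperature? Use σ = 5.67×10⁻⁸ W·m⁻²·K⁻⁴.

T ≈ 355 K

From P = εσAT⁴, T = (P / εσA)^(1/4) = (5.80 / (0.35 × 5.67×10⁻⁸ × 0.0185))^(1/4).
T = (1.58×10^10)^(1/4) = 355 K.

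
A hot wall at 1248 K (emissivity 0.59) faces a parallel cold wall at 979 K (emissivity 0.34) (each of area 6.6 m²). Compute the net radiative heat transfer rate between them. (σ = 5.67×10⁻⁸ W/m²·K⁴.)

Q ≈ 1.55×10^5 W

For two large parallel gray plates, q = σ(T₁⁴ − T₂⁴) / (1/ε₁ + 1/ε₂ − 1).
1/ε₁ + 1/ε₂ − 1 = 1/0.59 + 1/0.34 − 1 = 3.636.
T₁⁴ − T₂⁴ = 2.43×10^12 − 9.19×10^11 = 1.51×10^12 K⁴.
q = 5.67×10⁻⁸ × 1.51×10^12 / 3.636 = 23500 W/m².
Q = q·A = 23500 × 6.6 = 1.55×10^5 W.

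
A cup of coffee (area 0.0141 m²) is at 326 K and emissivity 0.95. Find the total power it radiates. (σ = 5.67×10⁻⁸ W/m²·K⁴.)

Stefan–Boltzmann: P = εσAT⁴ = 0.95 × 5.67×10⁻⁸ × 0.0141 × (326)⁴ = 0.95 × 5.67×10⁻⁸ × 0.0141 × 1.13×10^10.
P = 8.58 W.

P ≈ 8.58 W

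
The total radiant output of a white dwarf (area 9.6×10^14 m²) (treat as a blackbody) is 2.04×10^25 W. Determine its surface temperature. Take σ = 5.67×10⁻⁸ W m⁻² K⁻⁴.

T ≈ 24700 K

From P = σAT⁴, T = (P / σA)^(1/4) = (2.04×10^25 / (5.67×10⁻⁸ × 9.60×10^14))^(1/4).
T = (3.75×10^17)^(1/4) = 24700 K.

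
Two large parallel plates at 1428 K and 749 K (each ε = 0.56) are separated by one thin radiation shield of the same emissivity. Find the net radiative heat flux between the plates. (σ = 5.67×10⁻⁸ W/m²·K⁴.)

q ≈ 42400 W/m²

Each of the 2 gaps contributes resistance (2/ε − 1) = 2/0.56 − 1 = 2.571; total = 5.143.
q = σ(T₁⁴ − T₂⁴) / 5.143 = 5.67×10⁻⁸ × 3.84×10^12 / 5.143 = 42400 W/m².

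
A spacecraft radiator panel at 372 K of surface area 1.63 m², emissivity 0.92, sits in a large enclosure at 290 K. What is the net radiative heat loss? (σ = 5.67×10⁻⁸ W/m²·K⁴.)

Q = εσA(T⁴ − T_s⁴). T⁴ − T_s⁴ = (372)⁴ − (290)⁴ = 1.92×10^10 − 7.07×10^9 = 1.21×10^10 K⁴.
Q = 0.92 × 5.67×10⁻⁸ × 1.63 × 1.21×10^10 = 1030 W.

Q ≈ 1030 W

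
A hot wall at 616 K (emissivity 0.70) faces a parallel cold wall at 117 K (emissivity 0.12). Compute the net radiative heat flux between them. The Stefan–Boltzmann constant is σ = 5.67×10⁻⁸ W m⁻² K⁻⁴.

q ≈ 931 W/m²

For two large parallel gray plates, q = σ(T₁⁴ − T₂⁴) / (1/ε₁ + 1/ε₂ − 1).
1/ε₁ + 1/ε₂ − 1 = 1/0.70 + 1/0.12 − 1 = 8.762.
T₁⁴ − T₂⁴ = 1.44×10^11 − 1.87×10^8 = 1.44×10^11 K⁴.
q = 5.67×10⁻⁸ × 1.44×10^11 / 8.762 = 931 W/m².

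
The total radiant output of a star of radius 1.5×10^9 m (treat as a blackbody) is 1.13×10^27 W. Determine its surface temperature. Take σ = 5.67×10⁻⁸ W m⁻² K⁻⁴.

A = 4πr² = 4π × (1.5×10^9)² = 2.83×10^19 m².
From P = σAT⁴, T = (P / σA)^(1/4) = (1.13×10^27 / (5.67×10⁻⁸ × 2.83×10^19))^(1/4).
T = (7.05×10^14)^(1/4) = 5150 K.

T ≈ 5150 K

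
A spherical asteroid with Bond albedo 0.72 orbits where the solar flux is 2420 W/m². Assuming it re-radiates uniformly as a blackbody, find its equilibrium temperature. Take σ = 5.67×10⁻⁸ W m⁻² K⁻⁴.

Power absorbed = (1−a)S·πR²; power emitted = 4πR²σT⁴. Equating and cancelling πR²:
T = ((1−a)S / 4σ)^(1/4) = (678 / (4 × 5.67×10⁻⁸))^(1/4) = (2.99×10^9)^(1/4).
T = 234 K.

T ≈ 234 K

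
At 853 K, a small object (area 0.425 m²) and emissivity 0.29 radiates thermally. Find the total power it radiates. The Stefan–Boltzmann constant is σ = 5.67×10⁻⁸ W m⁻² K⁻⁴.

P = εσAT⁴ = 0.29 × 5.67×10⁻⁸ × 0.425 × (853)⁴ = 0.29 × 5.67×10⁻⁸ × 0.425 × 5.29×10^11.
P = 3700 W.

P ≈ 3700 W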